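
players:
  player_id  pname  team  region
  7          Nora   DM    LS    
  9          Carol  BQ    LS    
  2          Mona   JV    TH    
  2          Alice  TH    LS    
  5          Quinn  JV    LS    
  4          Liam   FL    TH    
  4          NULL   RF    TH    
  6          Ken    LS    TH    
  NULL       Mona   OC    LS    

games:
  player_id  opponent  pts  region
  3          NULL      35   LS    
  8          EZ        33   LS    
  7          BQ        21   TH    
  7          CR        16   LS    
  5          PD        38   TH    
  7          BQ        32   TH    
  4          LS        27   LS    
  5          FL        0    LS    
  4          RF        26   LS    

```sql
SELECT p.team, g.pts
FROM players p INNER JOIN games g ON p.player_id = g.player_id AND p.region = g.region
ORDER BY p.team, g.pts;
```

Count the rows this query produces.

2

INNER JOIN keeps only pairs where the ON condition holds.
Matching on p.player_id = g.player_id AND p.region = g.region. A NULL in a compared column never satisfies the condition.
- player_id=7, region=LS: 1 matching g row(s), so 1 row(s) emitted.
- player_id=9, region=LS: no matching g row, dropped.
- player_id=2, region=TH: no matching g row, dropped.
- player_id=2, region=LS: no matching g row, dropped.
- player_id=5, region=LS: 1 matching g row(s), so 1 row(s) emitted.
- player_id=4, region=TH: no matching g row, dropped.
- player_id=4, region=TH: no matching g row, dropped.
- player_id=6, region=TH: no matching g row, dropped.
- player_id=NULL, region=LS: no matching g row, dropped.
Total: 2 rows.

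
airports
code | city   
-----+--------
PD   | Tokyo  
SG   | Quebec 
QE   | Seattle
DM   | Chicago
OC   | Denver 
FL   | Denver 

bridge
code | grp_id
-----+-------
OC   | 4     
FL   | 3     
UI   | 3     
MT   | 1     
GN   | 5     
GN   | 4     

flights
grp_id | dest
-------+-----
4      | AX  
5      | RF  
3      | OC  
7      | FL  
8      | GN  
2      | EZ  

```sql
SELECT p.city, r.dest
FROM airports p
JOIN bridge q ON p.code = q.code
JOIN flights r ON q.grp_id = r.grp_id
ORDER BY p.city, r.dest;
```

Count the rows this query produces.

Evaluate left to right. First `airports p INNER JOIN bridge q` on code: 2 row(s).
Then INNER JOIN `flights r` on grp_id: keep only rows whose q.grp_id appears in r.
Result: 2 row(s).

2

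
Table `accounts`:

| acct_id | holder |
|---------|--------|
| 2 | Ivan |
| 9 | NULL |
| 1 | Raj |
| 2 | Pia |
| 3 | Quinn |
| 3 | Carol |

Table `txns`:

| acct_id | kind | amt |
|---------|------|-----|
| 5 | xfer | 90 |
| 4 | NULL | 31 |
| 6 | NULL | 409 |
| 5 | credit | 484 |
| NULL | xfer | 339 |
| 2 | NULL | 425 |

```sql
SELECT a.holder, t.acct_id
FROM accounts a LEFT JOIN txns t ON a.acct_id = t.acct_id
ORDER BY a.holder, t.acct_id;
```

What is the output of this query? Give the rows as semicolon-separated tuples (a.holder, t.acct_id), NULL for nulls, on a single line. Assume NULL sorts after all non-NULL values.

LEFT JOIN keeps every row from `accounts`; unmatched rows get NULL for `txns`'s columns.
Matching on a.acct_id = t.acct_id. A NULL in a compared column never satisfies the condition.
- a (acct_id=2) pairs with 1 row(s) of t.
- a (acct_id=9) has no partner → padded with NULL.
- a (acct_id=1) has no partner → padded with NULL.
- a (acct_id=2) pairs with 1 row(s) of t.
- a (acct_id=3) has no partner → padded with NULL.
- a (acct_id=3) has no partner → padded with NULL.
After projecting and ordering:
a.holder | t.acct_id
Carol | NULL
Ivan | 2
Pia | 2
Quinn | NULL
Raj | NULL
NULL | NULL

(Carol, NULL); (Ivan, 2); (Pia, 2); (Quinn, NULL); (Raj, NULL); (NULL, NULL)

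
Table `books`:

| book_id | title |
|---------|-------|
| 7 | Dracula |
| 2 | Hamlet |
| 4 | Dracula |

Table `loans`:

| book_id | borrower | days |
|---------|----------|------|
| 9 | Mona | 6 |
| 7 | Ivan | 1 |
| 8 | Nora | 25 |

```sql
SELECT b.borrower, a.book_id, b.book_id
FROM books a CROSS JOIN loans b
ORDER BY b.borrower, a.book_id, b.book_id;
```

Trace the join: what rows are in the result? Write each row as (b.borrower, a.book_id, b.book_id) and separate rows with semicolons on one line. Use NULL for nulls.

CROSS JOIN pairs every row of `books` with every row of `loans`: 3 × 3 = 9 rows.
After projecting and ordering:
b.borrower | a.book_id | b.book_id
Ivan | 2 | 7
Ivan | 4 | 7
Ivan | 7 | 7
Mona | 2 | 9
Mona | 4 | 9
Mona | 7 | 9
Nora | 2 | 8
Nora | 4 | 8
Nora | 7 | 8

(Ivan, 2, 7); (Ivan, 4, 7); (Ivan, 7, 7); (Mona, 2, 9); (Mona, 4, 9); (Mona, 7, 9); (Nora, 2, 8); (Nora, 4, 8); (Nora, 7, 8)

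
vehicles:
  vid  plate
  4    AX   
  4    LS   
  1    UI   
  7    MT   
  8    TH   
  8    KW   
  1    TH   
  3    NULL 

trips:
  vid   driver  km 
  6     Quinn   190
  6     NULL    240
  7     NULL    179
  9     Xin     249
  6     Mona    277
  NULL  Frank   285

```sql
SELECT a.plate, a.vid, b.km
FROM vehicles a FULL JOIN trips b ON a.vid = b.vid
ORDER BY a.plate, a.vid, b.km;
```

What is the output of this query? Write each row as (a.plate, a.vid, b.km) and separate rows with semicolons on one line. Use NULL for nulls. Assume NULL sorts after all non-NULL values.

(AX, 4, NULL); (KW, 8, NULL); (LS, 4, NULL); (MT, 7, 179); (TH, 1, NULL); (TH, 8, NULL); (UI, 1, NULL); (NULL, 3, NULL); (NULL, NULL, 190); (NULL, NULL, 240); (NULL, NULL, 249); (NULL, NULL, 277); (NULL, NULL, 285)

FULL OUTER JOIN keeps every row from both sides; unmatched rows get NULL for the other side's columns.
Matching on a.vid = b.vid. A NULL in a compared column never satisfies the condition.
- a row (vid=4): no match → kept, b columns NULL.
- a row (vid=4): no match → kept, b columns NULL.
- a row (vid=1): no match → kept, b columns NULL.
- a row (vid=7): matches 1 b row(s) → 1 output row(s).
- a row (vid=8): no match → kept, b columns NULL.
- a row (vid=8): no match → kept, b columns NULL.
- a row (vid=1): no match → kept, b columns NULL.
- a row (vid=3): no match → kept, b columns NULL.
- 5 row(s) from b found no a partner → padded with NULL.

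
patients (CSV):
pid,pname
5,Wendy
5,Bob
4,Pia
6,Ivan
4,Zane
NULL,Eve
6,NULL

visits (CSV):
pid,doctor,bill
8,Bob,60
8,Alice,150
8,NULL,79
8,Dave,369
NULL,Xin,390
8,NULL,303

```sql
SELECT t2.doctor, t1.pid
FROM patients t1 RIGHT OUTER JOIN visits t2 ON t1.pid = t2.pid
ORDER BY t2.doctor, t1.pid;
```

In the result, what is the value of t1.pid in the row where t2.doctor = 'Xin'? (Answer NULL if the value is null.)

RIGHT JOIN keeps every row from `visits`; unmatched rows get NULL for `patients`'s columns.
Matching on t1.pid = t2.pid. A NULL in a compared column never satisfies the condition.
- t1 (pid=5) has no partner in t2.
- t1 (pid=5) has no partner in t2.
- t1 (pid=4) has no partner in t2.
- t1 (pid=6) has no partner in t2.
- t1 (pid=4) has no partner in t2.
- t1 (pid=NULL) has no partner in t2.
- t1 (pid=6) has no partner in t2.
- 6 row(s) from t2 found no t1 partner → padded with NULL.

NULL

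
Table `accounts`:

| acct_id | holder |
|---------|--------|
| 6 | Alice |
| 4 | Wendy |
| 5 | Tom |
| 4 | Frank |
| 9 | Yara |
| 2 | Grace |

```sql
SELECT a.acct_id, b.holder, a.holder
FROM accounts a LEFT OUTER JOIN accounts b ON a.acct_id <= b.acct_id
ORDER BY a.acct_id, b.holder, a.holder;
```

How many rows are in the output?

22

LEFT JOIN keeps every row from `accounts a`; unmatched rows get NULL for `accounts b`'s columns.
Matching on a.acct_id <= b.acct_id.
- a[0] acct_id=6 → 2 match(es) in b → 2 row(s).
- a[1] acct_id=4 → 5 match(es) in b → 5 row(s).
- a[2] acct_id=5 → 3 match(es) in b → 3 row(s).
- a[3] acct_id=4 → 5 match(es) in b → 5 row(s).
- a[4] acct_id=9 → 1 match(es) in b → 1 row(s).
- a[5] acct_id=2 → 6 match(es) in b → 6 row(s).
Total: 22 rows.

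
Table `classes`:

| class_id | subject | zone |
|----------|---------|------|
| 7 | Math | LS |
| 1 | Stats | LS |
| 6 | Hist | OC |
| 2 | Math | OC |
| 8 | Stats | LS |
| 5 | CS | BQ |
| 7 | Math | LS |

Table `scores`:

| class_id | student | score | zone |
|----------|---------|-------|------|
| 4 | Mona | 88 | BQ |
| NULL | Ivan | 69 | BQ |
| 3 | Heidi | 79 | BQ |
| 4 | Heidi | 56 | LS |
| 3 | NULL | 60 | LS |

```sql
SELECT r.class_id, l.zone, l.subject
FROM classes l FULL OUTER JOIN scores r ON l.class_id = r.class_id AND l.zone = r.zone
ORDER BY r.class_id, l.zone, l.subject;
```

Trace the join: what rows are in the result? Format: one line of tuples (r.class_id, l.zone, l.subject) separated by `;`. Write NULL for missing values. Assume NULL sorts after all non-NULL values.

FULL OUTER JOIN keeps every row from both sides; unmatched rows get NULL for the other side's columns.
Matching on l.class_id = r.class_id AND l.zone = r.zone. A NULL in a compared column never satisfies the condition.
- l row (class_id=7, zone=LS): no match → kept, r columns NULL.
- l row (class_id=1, zone=LS): no match → kept, r columns NULL.
- l row (class_id=6, zone=OC): no match → kept, r columns NULL.
- l row (class_id=2, zone=OC): no match → kept, r columns NULL.
- l row (class_id=8, zone=LS): no match → kept, r columns NULL.
- l row (class_id=5, zone=BQ): no match → kept, r columns NULL.
- l row (class_id=7, zone=LS): no match → kept, r columns NULL.
- 5 r row(s) had no l match → kept, l columns NULL.

(3, NULL, NULL); (3, NULL, NULL); (4, NULL, NULL); (4, NULL, NULL); (NULL, BQ, CS); (NULL, LS, Math); (NULL, LS, Math); (NULL, LS, Stats); (NULL, LS, Stats); (NULL, OC, Hist); (NULL, OC, Math); (NULL, NULL, NULL)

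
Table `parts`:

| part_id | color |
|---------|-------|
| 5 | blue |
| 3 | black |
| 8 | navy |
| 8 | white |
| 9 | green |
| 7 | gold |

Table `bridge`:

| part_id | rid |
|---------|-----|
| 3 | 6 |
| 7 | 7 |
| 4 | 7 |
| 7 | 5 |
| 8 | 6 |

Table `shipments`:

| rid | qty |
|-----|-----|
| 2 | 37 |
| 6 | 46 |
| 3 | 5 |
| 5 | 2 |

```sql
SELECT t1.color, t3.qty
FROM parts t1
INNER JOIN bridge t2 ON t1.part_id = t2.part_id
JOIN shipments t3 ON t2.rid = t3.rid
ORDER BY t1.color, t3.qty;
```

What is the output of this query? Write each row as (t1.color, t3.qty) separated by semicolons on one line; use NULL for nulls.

(black, 46); (gold, 2); (navy, 46); (white, 46)

Evaluate left to right. First `parts t1 INNER JOIN bridge t2` on part_id: 5 row(s).
Then INNER JOIN `shipments t3` on rid: keep only rows whose t2.rid appears in t3.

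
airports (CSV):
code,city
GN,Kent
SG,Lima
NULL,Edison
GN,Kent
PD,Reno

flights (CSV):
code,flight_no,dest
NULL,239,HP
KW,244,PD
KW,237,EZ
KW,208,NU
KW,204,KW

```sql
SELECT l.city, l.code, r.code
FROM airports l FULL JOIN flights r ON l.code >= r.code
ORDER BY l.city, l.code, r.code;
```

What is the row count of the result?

12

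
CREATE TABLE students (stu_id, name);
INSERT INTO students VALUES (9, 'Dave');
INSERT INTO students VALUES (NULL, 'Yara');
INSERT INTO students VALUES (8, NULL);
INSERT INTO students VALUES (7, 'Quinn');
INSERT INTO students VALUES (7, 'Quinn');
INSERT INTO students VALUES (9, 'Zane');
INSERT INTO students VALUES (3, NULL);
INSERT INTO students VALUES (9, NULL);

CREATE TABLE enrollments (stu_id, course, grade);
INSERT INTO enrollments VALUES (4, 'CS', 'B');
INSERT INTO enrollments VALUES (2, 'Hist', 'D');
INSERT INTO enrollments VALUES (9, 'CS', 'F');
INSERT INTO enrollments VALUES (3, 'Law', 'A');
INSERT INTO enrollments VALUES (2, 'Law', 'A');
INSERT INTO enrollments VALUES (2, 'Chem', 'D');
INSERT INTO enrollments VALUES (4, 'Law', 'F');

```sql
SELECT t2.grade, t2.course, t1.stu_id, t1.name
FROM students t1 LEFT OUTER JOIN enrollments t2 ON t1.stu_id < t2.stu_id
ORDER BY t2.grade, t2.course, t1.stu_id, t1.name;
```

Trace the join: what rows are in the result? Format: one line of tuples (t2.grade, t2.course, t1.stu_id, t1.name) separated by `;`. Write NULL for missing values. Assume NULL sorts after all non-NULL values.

(B, CS, 3, NULL); (F, CS, 3, NULL); (F, CS, 7, Quinn); (F, CS, 7, Quinn); (F, CS, 8, NULL); (F, Law, 3, NULL); (NULL, NULL, 9, Dave); (NULL, NULL, 9, Zane); (NULL, NULL, 9, NULL); (NULL, NULL, NULL, Yara)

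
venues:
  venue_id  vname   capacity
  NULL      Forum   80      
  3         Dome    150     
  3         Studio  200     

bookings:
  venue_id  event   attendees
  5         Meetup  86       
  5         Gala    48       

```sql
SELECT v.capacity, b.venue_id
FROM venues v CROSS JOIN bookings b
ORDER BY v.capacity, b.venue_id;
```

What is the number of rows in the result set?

6

CROSS JOIN pairs every row of `venues` with every row of `bookings`: 3 × 2 = 6 rows.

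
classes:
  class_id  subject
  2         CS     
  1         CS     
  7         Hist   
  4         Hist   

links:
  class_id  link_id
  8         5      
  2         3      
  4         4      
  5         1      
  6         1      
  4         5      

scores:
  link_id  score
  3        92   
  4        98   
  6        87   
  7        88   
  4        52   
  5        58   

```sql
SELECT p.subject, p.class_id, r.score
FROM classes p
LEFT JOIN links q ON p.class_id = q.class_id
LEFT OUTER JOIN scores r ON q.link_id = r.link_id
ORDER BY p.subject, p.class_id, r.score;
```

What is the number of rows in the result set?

6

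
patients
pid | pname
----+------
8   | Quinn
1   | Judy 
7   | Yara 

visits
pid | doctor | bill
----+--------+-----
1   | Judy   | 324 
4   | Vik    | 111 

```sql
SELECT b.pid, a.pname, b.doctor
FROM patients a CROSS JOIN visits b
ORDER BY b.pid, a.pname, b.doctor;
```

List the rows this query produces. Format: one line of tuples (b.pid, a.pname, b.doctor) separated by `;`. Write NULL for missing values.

(1, Judy, Judy); (1, Quinn, Judy); (1, Yara, Judy); (4, Judy, Vik); (4, Quinn, Vik); (4, Yara, Vik)

CROSS JOIN pairs every row of `patients` with every row of `visits`: 3 × 2 = 6 rows.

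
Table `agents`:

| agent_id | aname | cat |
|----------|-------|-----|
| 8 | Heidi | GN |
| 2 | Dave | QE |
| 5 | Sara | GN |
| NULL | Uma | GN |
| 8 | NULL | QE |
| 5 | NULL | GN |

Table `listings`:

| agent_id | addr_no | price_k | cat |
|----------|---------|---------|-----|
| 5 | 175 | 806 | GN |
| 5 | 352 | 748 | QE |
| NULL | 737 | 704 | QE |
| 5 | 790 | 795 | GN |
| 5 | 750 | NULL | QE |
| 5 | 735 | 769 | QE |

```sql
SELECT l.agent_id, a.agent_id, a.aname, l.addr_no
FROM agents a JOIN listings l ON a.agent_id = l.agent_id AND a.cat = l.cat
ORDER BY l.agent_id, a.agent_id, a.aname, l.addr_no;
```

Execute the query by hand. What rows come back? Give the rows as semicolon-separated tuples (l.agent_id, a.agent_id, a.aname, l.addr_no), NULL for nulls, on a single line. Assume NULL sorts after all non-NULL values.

(5, 5, Sara, 175); (5, 5, Sara, 790); (5, 5, NULL, 175); (5, 5, NULL, 790)

INNER JOIN keeps only pairs where the ON condition holds.
Matching on a.agent_id = l.agent_id AND a.cat = l.cat. A NULL in a compared column never satisfies the condition.
- a (agent_id=8, cat=GN) has no partner → excluded.
- a (agent_id=2, cat=QE) has no partner → excluded.
- a (agent_id=5, cat=GN) pairs with 2 row(s) of l.
- a (agent_id=NULL, cat=GN) has no partner → excluded.
- a (agent_id=8, cat=QE) has no partner → excluded.
- a (agent_id=5, cat=GN) pairs with 2 row(s) of l.
After projecting and ordering:
l.agent_id | a.agent_id | a.aname | l.addr_no
5 | 5 | Sara | 175
5 | 5 | Sara | 790
5 | 5 | NULL | 175
5 | 5 | NULL | 790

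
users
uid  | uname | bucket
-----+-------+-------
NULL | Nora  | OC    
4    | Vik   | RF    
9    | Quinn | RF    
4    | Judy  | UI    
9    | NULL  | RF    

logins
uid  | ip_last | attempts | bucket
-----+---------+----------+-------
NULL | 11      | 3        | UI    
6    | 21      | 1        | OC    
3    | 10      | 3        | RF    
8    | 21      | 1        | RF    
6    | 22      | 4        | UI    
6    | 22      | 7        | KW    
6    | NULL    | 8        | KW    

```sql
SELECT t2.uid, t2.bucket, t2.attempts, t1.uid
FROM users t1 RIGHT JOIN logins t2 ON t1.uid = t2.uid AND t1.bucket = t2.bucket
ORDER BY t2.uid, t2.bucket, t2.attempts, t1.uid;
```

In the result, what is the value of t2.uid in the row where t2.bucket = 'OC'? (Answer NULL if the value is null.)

RIGHT JOIN keeps every row from `logins`; unmatched rows get NULL for `users`'s columns.
Matching on t1.uid = t2.uid AND t1.bucket = t2.bucket. A NULL in a compared column never satisfies the condition.
Matched pairs: 0; unmatched t2 rows kept: 7.

6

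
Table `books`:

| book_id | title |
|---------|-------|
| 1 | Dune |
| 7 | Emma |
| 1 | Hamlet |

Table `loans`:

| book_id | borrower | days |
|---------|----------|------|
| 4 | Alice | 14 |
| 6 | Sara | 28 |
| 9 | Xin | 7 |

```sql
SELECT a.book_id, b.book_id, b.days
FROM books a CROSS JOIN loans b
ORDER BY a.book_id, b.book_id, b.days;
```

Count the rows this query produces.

9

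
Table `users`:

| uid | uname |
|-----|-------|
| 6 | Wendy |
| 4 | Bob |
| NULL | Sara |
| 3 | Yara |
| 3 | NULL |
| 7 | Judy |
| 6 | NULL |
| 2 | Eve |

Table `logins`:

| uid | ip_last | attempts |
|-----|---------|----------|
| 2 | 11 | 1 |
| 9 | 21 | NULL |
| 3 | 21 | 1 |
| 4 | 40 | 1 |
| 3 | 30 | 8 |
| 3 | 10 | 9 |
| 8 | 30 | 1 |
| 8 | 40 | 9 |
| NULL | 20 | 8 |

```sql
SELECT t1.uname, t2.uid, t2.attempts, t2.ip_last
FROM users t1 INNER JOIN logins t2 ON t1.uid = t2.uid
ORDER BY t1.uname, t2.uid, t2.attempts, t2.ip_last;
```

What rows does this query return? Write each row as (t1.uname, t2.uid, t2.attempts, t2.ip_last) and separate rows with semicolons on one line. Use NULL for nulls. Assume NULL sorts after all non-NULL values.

(Bob, 4, 1, 40); (Eve, 2, 1, 11); (Yara, 3, 1, 21); (Yara, 3, 8, 30); (Yara, 3, 9, 10); (NULL, 3, 1, 21); (NULL, 3, 8, 30); (NULL, 3, 9, 10)

INNER JOIN keeps only pairs where the ON condition holds.
Matching on t1.uid = t2.uid. A NULL in a compared column never satisfies the condition.
- t1 (uid=6) has no partner → excluded.
- t1 (uid=4) pairs with 1 row(s) of t2.
- t1 (uid=NULL) has no partner → excluded.
- t1 (uid=3) pairs with 3 row(s) of t2.
- t1 (uid=3) pairs with 3 row(s) of t2.
- t1 (uid=7) has no partner → excluded.
- t1 (uid=6) has no partner → excluded.
- t1 (uid=2) pairs with 1 row(s) of t2.
After projecting and ordering:
t1.uname | t2.uid | t2.attempts | t2.ip_last
Bob | 4 | 1 | 40
Eve | 2 | 1 | 11
Yara | 3 | 1 | 21
Yara | 3 | 8 | 30
Yara | 3 | 9 | 10
NULL | 3 | 1 | 21
NULL | 3 | 8 | 30
NULL | 3 | 9 | 10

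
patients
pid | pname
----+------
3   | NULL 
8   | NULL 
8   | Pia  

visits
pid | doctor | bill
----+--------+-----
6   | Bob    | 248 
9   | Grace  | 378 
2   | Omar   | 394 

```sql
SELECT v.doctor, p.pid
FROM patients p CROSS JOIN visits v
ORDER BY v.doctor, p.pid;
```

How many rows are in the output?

9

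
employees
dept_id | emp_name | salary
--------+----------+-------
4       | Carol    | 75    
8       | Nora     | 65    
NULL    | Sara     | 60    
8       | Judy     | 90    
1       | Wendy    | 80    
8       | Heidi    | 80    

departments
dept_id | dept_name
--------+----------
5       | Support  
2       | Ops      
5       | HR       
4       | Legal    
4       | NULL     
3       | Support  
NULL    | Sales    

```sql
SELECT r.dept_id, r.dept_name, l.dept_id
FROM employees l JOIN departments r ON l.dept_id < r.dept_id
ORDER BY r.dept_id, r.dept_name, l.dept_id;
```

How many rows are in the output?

INNER JOIN keeps only pairs where the ON condition holds.
Matching on l.dept_id < r.dept_id. A NULL in a compared column never satisfies the condition.
- l[0] dept_id=4 → 2 match(es) in r → 2 row(s).
- l[1] dept_id=8 → no match; dropped.
- l[2] dept_id=NULL → no match; dropped.
- l[3] dept_id=8 → no match; dropped.
- l[4] dept_id=1 → 6 match(es) in r → 6 row(s).
- l[5] dept_id=8 → no match; dropped.
Total: 8 rows.

8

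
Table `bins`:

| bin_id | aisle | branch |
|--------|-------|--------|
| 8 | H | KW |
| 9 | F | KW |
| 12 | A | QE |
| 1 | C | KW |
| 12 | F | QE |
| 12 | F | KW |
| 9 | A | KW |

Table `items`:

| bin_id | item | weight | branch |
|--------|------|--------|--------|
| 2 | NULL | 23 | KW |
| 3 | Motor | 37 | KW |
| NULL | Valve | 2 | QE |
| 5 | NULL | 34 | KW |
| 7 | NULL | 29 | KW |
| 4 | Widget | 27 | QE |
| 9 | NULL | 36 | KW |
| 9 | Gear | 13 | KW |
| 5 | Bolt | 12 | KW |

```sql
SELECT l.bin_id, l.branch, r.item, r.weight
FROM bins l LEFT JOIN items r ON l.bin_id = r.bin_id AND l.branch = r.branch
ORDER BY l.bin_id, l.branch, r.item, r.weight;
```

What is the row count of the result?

LEFT JOIN keeps every row from `bins`; unmatched rows get NULL for `items`'s columns.
Matching on l.bin_id = r.bin_id AND l.branch = r.branch. A NULL in a compared column never satisfies the condition.
Matched pairs: 4; unmatched l rows kept: 5.
Total: 4 matched + 5 padded = 9 rows.

9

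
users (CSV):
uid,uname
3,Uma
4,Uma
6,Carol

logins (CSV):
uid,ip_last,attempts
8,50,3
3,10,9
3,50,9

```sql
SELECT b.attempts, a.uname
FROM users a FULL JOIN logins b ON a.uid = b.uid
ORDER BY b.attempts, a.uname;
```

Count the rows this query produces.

5

FULL OUTER JOIN keeps every row from both sides; unmatched rows get NULL for the other side's columns.
Matching on a.uid = b.uid.
- uid=3: 2 matching b row(s), so 2 row(s) emitted.
- uid=4: no b row matches, row kept with b columns NULL.
- uid=6: no b row matches, row kept with b columns NULL.
- 1 row(s) from b found no a partner → padded with NULL.
Total: 2 matched + 3 padded = 5 rows.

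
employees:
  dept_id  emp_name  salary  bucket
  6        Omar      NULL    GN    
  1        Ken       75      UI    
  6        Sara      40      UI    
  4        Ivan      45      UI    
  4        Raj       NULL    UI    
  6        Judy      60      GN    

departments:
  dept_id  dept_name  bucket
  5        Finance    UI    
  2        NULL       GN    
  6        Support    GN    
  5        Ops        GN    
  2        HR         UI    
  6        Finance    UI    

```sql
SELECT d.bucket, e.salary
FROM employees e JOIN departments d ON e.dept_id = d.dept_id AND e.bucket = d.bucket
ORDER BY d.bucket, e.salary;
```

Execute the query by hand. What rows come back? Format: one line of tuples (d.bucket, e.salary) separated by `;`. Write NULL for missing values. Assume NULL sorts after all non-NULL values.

(GN, 60); (GN, NULL); (UI, 40)

INNER JOIN keeps only pairs where the ON condition holds.
Matching on e.dept_id = d.dept_id AND e.bucket = d.bucket.
Matched pairs: 3.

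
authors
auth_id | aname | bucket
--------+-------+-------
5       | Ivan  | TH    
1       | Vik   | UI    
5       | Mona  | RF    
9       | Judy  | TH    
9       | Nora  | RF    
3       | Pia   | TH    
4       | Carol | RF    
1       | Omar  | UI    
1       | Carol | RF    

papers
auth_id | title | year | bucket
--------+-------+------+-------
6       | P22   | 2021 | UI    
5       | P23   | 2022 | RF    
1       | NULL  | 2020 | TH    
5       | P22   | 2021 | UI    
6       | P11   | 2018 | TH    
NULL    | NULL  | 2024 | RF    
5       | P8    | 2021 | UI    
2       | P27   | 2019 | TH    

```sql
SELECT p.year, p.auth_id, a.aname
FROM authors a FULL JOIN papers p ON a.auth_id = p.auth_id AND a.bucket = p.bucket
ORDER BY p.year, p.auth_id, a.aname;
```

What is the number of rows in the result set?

FULL OUTER JOIN keeps every row from both sides; unmatched rows get NULL for the other side's columns.
Matching on a.auth_id = p.auth_id AND a.bucket = p.bucket. A NULL in a compared column never satisfies the condition.
- a[0] auth_id=5, bucket=TH → no match; kept with NULLs on the p side.
- a[1] auth_id=1, bucket=UI → no match; kept with NULLs on the p side.
- a[2] auth_id=5, bucket=RF → 1 match(es) in p → 1 row(s).
- a[3] auth_id=9, bucket=TH → no match; kept with NULLs on the p side.
- a[4] auth_id=9, bucket=RF → no match; kept with NULLs on the p side.
- a[5] auth_id=3, bucket=TH → no match; kept with NULLs on the p side.
- a[6] auth_id=4, bucket=RF → no match; kept with NULLs on the p side.
- a[7] auth_id=1, bucket=UI → no match; kept with NULLs on the p side.
- a[8] auth_id=1, bucket=RF → no match; kept with NULLs on the p side.
- plus 7 unmatched p row(s), each kept with NULL a columns.
Total: 1 matched + 15 padded = 16 rows.

16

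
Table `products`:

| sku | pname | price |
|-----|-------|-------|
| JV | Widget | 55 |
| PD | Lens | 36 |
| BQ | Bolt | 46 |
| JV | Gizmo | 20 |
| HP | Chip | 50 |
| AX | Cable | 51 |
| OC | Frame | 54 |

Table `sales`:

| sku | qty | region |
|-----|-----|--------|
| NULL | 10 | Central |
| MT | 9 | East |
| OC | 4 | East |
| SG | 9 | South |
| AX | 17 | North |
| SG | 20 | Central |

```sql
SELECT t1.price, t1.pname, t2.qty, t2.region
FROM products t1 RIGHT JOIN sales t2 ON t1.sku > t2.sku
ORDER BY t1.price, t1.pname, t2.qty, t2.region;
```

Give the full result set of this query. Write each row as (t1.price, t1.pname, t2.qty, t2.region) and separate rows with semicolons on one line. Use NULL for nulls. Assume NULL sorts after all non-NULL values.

RIGHT JOIN keeps every row from `sales`; unmatched rows get NULL for `products`'s columns.
Matching on t1.sku > t2.sku. A NULL in a compared column never satisfies the condition.
- sku=JV: 1 matching t2 row(s), so 1 row(s) emitted.
- sku=PD: 3 matching t2 row(s), so 3 row(s) emitted.
- sku=BQ: 1 matching t2 row(s), so 1 row(s) emitted.
- sku=JV: 1 matching t2 row(s), so 1 row(s) emitted.
- sku=HP: 1 matching t2 row(s), so 1 row(s) emitted.
- sku=AX: no matching t2 row.
- sku=OC: 2 matching t2 row(s), so 2 row(s) emitted.
- plus 3 unmatched t2 row(s), each kept with NULL t1 columns.

(20, Gizmo, 17, North); (36, Lens, 4, East); (36, Lens, 9, East); (36, Lens, 17, North); (46, Bolt, 17, North); (50, Chip, 17, North); (54, Frame, 9, East); (54, Frame, 17, North); (55, Widget, 17, North); (NULL, NULL, 9, South); (NULL, NULL, 10, Central); (NULL, NULL, 20, Central)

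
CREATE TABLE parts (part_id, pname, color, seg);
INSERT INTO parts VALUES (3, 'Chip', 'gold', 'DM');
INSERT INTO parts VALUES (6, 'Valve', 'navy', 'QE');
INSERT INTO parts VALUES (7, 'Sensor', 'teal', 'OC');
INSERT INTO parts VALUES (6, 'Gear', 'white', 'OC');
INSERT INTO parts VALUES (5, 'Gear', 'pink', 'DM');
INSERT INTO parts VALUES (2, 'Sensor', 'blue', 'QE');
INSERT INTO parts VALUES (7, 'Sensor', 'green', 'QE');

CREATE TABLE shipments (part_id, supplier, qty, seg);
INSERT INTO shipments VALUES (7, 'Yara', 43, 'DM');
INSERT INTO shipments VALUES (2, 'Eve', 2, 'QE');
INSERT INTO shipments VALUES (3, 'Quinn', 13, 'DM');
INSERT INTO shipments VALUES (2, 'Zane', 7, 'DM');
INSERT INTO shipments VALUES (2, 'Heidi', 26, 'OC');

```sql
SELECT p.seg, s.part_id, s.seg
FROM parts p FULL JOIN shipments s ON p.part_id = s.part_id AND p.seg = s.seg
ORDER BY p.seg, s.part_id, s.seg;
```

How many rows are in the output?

FULL OUTER JOIN keeps every row from both sides; unmatched rows get NULL for the other side's columns.
Matching on p.part_id = s.part_id AND p.seg = s.seg.
- part_id=3, seg=DM: 1 matching s row(s), so 1 row(s) emitted.
- part_id=6, seg=QE: no s row matches, row kept with s columns NULL.
- part_id=7, seg=OC: no s row matches, row kept with s columns NULL.
- part_id=6, seg=OC: no s row matches, row kept with s columns NULL.
- part_id=5, seg=DM: no s row matches, row kept with s columns NULL.
- part_id=2, seg=QE: 1 matching s row(s), so 1 row(s) emitted.
- part_id=7, seg=QE: no s row matches, row kept with s columns NULL.
- 3 s row(s) had no p match → kept, p columns NULL.
Total: 2 matched + 8 padded = 10 rows.

10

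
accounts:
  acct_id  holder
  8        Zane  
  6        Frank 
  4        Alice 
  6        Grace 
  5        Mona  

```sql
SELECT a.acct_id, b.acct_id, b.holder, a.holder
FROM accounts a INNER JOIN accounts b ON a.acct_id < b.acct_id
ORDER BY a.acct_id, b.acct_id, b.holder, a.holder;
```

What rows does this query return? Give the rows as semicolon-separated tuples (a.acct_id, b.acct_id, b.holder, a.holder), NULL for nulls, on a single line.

(4, 5, Mona, Alice); (4, 6, Frank, Alice); (4, 6, Grace, Alice); (4, 8, Zane, Alice); (5, 6, Frank, Mona); (5, 6, Grace, Mona); (5, 8, Zane, Mona); (6, 8, Zane, Frank); (6, 8, Zane, Grace)

INNER JOIN keeps only pairs where the ON condition holds.
Matching on a.acct_id < b.acct_id.
- a (acct_id=8) has no partner → excluded.
- a (acct_id=6) pairs with 1 row(s) of b.
- a (acct_id=4) pairs with 4 row(s) of b.
- a (acct_id=6) pairs with 1 row(s) of b.
- a (acct_id=5) pairs with 3 row(s) of b.
After projecting and ordering:
a.acct_id | b.acct_id | b.holder | a.holder
4 | 5 | Mona | Alice
4 | 6 | Frank | Alice
4 | 6 | Grace | Alice
4 | 8 | Zane | Alice
5 | 6 | Frank | Mona
5 | 6 | Grace | Mona
5 | 8 | Zane | Mona
6 | 8 | Zane | Frank
6 | 8 | Zane | Grace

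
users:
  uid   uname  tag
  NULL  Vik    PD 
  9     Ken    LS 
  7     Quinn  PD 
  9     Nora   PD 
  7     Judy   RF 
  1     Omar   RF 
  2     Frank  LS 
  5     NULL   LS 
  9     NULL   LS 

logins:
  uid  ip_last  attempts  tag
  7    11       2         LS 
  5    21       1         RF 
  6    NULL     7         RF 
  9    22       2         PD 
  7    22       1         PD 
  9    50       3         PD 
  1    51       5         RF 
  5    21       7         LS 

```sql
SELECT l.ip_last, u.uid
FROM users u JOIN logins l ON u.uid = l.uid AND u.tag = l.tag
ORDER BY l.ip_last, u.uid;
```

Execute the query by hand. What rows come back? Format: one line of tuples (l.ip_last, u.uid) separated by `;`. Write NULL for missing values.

(21, 5); (22, 7); (22, 9); (50, 9); (51, 1)

INNER JOIN keeps only pairs where the ON condition holds.
Matching on u.uid = l.uid AND u.tag = l.tag. A NULL in a compared column never satisfies the condition.
- u (uid=NULL, tag=PD) has no partner → excluded.
- u (uid=9, tag=LS) has no partner → excluded.
- u (uid=7, tag=PD) pairs with 1 row(s) of l.
- u (uid=9, tag=PD) pairs with 2 row(s) of l.
- u (uid=7, tag=RF) has no partner → excluded.
- u (uid=1, tag=RF) pairs with 1 row(s) of l.
- u (uid=2, tag=LS) has no partner → excluded.
- u (uid=5, tag=LS) pairs with 1 row(s) of l.
- u (uid=9, tag=LS) has no partner → excluded.
After projecting and ordering:
l.ip_last | u.uid
21 | 5
22 | 7
22 | 9
50 | 9
51 | 1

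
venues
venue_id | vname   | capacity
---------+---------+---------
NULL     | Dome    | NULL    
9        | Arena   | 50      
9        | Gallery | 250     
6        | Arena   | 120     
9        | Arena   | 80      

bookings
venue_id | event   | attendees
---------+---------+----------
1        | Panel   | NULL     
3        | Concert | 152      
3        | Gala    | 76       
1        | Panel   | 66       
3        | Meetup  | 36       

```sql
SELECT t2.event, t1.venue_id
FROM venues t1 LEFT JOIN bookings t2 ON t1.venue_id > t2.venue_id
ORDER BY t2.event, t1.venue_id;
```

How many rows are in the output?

21

LEFT JOIN keeps every row from `venues`; unmatched rows get NULL for `bookings`'s columns.
Matching on t1.venue_id > t2.venue_id. A NULL in a compared column never satisfies the condition.
- t1 (venue_id=NULL) has no partner → padded with NULL.
- t1 (venue_id=9) pairs with 5 row(s) of t2.
- t1 (venue_id=9) pairs with 5 row(s) of t2.
- t1 (venue_id=6) pairs with 5 row(s) of t2.
- t1 (venue_id=9) pairs with 5 row(s) of t2.
Total: 20 matched + 1 padded = 21 rows.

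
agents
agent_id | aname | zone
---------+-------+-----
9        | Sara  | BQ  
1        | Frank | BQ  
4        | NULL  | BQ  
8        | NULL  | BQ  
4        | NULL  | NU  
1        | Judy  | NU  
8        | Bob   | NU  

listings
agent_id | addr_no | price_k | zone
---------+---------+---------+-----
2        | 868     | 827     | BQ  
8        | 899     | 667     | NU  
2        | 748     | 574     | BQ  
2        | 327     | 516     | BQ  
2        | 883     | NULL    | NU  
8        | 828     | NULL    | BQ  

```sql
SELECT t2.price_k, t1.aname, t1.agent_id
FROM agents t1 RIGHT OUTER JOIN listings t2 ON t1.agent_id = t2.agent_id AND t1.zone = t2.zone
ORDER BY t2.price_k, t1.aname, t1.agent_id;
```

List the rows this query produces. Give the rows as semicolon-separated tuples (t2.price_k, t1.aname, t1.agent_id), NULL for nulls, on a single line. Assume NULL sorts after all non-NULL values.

(516, NULL, NULL); (574, NULL, NULL); (667, Bob, 8); (827, NULL, NULL); (NULL, NULL, 8); (NULL, NULL, NULL)

RIGHT JOIN keeps every row from `listings`; unmatched rows get NULL for `agents`'s columns.
Matching on t1.agent_id = t2.agent_id AND t1.zone = t2.zone.
- t1 row (agent_id=9, zone=BQ): no match.
- t1 row (agent_id=1, zone=BQ): no match.
- t1 row (agent_id=4, zone=BQ): no match.
- t1 row (agent_id=8, zone=BQ): matches 1 t2 row(s) → 1 output row(s).
- t1 row (agent_id=4, zone=NU): no match.
- t1 row (agent_id=1, zone=NU): no match.
- t1 row (agent_id=8, zone=NU): matches 1 t2 row(s) → 1 output row(s).
- plus 4 unmatched t2 row(s), each kept with NULL t1 columns.
After projecting and ordering:
t2.price_k | t1.aname | t1.agent_id
516 | NULL | NULL
574 | NULL | NULL
667 | Bob | 8
827 | NULL | NULL
NULL | NULL | 8
NULL | NULL | NULL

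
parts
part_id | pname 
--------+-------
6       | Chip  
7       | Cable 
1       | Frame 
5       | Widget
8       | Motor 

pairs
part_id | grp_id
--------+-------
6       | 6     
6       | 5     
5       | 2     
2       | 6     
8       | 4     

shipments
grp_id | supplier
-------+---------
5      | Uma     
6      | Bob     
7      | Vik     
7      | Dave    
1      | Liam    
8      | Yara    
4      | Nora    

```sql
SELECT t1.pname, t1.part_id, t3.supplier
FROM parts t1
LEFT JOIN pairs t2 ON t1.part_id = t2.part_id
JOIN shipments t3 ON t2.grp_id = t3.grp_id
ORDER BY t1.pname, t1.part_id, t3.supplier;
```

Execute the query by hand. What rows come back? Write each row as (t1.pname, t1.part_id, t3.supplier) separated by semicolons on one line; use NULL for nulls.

Step 1 — t1 LEFT JOIN t2 on part_id → 6 row(s).
Then INNER JOIN `shipments t3` on grp_id: keep only rows whose t2.grp_id appears in t3.

(Chip, 6, Bob); (Chip, 6, Uma); (Motor, 8, Nora)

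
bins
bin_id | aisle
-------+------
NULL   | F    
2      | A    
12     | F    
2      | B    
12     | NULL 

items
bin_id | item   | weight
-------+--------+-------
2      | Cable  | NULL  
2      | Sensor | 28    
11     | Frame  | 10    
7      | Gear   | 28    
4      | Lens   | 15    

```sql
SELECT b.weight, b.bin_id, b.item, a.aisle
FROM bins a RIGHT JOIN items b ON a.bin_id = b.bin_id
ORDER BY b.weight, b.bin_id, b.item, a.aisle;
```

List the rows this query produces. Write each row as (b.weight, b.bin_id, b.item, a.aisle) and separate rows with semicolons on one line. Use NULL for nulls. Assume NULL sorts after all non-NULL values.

RIGHT JOIN keeps every row from `items`; unmatched rows get NULL for `bins`'s columns.
Matching on a.bin_id = b.bin_id. A NULL in a compared column never satisfies the condition.
- bin_id=NULL: no matching b row.
- bin_id=2: 2 matching b row(s), so 2 row(s) emitted.
- bin_id=12: no matching b row.
- bin_id=2: 2 matching b row(s), so 2 row(s) emitted.
- bin_id=12: no matching b row.
- 3 row(s) from b found no a partner → padded with NULL.
After projecting and ordering:
b.weight | b.bin_id | b.item | a.aisle
10 | 11 | Frame | NULL
15 | 4 | Lens | NULL
28 | 2 | Sensor | A
28 | 2 | Sensor | B
28 | 7 | Gear | NULL
NULL | 2 | Cable | A
NULL | 2 | Cable | B

(10, 11, Frame, NULL); (15, 4, Lens, NULL); (28, 2, Sensor, A); (28, 2, Sensor, B); (28, 7, Gear, NULL); (NULL, 2, Cable, A); (NULL, 2, Cable, B)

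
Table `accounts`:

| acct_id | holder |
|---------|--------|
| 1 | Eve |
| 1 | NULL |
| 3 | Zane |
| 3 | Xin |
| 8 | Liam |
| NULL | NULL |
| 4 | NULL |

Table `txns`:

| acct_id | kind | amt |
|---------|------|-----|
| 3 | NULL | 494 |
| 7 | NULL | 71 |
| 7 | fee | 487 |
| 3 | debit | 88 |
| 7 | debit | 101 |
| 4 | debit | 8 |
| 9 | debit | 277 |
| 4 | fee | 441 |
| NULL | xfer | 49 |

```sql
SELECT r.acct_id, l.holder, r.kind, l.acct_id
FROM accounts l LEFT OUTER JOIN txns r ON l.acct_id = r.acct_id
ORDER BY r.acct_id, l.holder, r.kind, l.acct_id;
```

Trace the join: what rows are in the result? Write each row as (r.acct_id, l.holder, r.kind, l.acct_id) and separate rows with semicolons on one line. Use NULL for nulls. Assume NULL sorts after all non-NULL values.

(3, Xin, debit, 3); (3, Xin, NULL, 3); (3, Zane, debit, 3); (3, Zane, NULL, 3); (4, NULL, debit, 4); (4, NULL, fee, 4); (NULL, Eve, NULL, 1); (NULL, Liam, NULL, 8); (NULL, NULL, NULL, 1); (NULL, NULL, NULL, NULL)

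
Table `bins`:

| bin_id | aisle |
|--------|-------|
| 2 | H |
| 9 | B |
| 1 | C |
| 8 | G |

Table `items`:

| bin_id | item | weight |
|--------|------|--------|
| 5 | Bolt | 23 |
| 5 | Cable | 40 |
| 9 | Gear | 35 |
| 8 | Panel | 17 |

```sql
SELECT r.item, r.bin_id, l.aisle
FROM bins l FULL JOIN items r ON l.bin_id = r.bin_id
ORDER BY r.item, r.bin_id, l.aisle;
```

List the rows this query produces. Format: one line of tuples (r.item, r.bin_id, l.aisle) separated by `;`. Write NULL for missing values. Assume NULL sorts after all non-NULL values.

FULL OUTER JOIN keeps every row from both sides; unmatched rows get NULL for the other side's columns.
Matching on l.bin_id = r.bin_id.
- l row (bin_id=2): no match → kept, r columns NULL.
- l row (bin_id=9): matches 1 r row(s) → 1 output row(s).
- l row (bin_id=1): no match → kept, r columns NULL.
- l row (bin_id=8): matches 1 r row(s) → 1 output row(s).
- 2 r row(s) had no l match → kept, l columns NULL.
After projecting and ordering:
r.item | r.bin_id | l.aisle
Bolt | 5 | NULL
Cable | 5 | NULL
Gear | 9 | B
Panel | 8 | G
NULL | NULL | C
NULL | NULL | H

(Bolt, 5, NULL); (Cable, 5, NULL); (Gear, 9, B); (Panel, 8, G); (NULL, NULL, C); (NULL, NULL, H)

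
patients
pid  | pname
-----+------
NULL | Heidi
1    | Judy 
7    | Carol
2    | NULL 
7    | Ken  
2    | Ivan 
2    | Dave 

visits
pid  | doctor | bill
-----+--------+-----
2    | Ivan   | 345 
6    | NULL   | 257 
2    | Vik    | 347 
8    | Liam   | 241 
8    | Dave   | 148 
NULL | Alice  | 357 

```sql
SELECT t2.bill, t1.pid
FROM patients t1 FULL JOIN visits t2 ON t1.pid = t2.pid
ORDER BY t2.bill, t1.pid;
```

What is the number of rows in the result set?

FULL OUTER JOIN keeps every row from both sides; unmatched rows get NULL for the other side's columns.
Matching on t1.pid = t2.pid. A NULL in a compared column never satisfies the condition.
Matched pairs: 6; unmatched t1 rows kept: 4; unmatched t2 rows kept: 4.
Total: 6 matched + 8 padded = 14 rows.

14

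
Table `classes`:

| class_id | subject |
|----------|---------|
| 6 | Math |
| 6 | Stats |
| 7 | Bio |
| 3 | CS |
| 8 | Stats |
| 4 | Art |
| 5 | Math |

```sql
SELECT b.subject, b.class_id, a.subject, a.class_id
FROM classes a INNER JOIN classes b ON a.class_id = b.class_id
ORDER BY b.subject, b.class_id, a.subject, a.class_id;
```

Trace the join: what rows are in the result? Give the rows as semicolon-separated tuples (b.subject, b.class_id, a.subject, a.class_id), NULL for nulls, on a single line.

INNER JOIN keeps only pairs where the ON condition holds.
Matching on a.class_id = b.class_id.
- a[0] class_id=6 → 2 match(es) in b → 2 row(s).
- a[1] class_id=6 → 2 match(es) in b → 2 row(s).
- a[2] class_id=7 → 1 match(es) in b → 1 row(s).
- a[3] class_id=3 → 1 match(es) in b → 1 row(s).
- a[4] class_id=8 → 1 match(es) in b → 1 row(s).
- a[5] class_id=4 → 1 match(es) in b → 1 row(s).
- a[6] class_id=5 → 1 match(es) in b → 1 row(s).
After projecting and ordering:
b.subject | b.class_id | a.subject | a.class_id
Art | 4 | Art | 4
Bio | 7 | Bio | 7
CS | 3 | CS | 3
Math | 5 | Math | 5
Math | 6 | Math | 6
Math | 6 | Stats | 6
Stats | 6 | Math | 6
Stats | 6 | Stats | 6
Stats | 8 | Stats | 8

(Art, 4, Art, 4); (Bio, 7, Bio, 7); (CS, 3, CS, 3); (Math, 5, Math, 5); (Math, 6, Math, 6); (Math, 6, Stats, 6); (Stats, 6, Math, 6); (Stats, 6, Stats, 6); (Stats, 8, Stats, 8)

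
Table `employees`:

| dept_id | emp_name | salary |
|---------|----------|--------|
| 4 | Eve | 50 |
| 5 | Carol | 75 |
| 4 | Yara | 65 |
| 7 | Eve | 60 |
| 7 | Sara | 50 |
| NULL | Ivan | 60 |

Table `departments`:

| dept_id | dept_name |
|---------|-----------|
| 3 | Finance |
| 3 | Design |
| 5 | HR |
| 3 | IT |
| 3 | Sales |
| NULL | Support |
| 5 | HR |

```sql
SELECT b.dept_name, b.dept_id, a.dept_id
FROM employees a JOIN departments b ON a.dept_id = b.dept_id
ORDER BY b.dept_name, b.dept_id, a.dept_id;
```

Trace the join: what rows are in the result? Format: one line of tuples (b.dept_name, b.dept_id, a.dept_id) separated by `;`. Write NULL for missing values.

INNER JOIN keeps only pairs where the ON condition holds.
Matching on a.dept_id = b.dept_id. A NULL in a compared column never satisfies the condition.
- a row (dept_id=4): no match → dropped.
- a row (dept_id=5): matches 2 b row(s) → 2 output row(s).
- a row (dept_id=4): no match → dropped.
- a row (dept_id=7): no match → dropped.
- a row (dept_id=7): no match → dropped.
- a row (dept_id=NULL): no match → dropped.
After projecting and ordering:
b.dept_name | b.dept_id | a.dept_id
HR | 5 | 5
HR | 5 | 5

(HR, 5, 5); (HR, 5, 5)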